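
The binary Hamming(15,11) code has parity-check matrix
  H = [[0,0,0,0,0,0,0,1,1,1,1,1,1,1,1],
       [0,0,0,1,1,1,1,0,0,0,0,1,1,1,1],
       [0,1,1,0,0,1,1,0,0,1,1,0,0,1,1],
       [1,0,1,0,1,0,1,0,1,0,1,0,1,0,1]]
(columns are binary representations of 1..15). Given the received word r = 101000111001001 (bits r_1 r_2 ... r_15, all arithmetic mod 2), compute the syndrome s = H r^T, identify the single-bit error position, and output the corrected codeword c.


s = (0, 1, 1, 1)^T, error position = 7, corrected codeword c = 101000011001001

Compute s = H r^T mod 2 one row at a time:
  s_1 = 1 + 1 + 0 + 0 + 1 + 0 + 0 + 1 = 4 ≡ 0 (mod 2).
  s_2 = 0 + 0 + 0 + 1 + 1 + 0 + 0 + 1 = 3 ≡ 1 (mod 2).
  s_3 = 0 + 1 + 0 + 1 + 0 + 0 + 0 + 1 = 3 ≡ 1 (mod 2).
  s_4 = 1 + 1 + 0 + 1 + 1 + 0 + 0 + 1 = 5 ≡ 1 (mod 2).
s = (0, 1, 1, 1)^T — this equals column 7 of H (binary 0111), so error is at position 7.
Correct: flip bit 7 of r = 101000111001001 to get c = 101000011001001.


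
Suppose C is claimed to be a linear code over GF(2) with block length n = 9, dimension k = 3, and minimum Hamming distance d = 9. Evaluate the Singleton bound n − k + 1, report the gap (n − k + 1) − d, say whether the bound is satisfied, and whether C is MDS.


Singleton RHS = n − k + 1 = 7, slack = -2, bound violated (no such code; not MDS).

Singleton bound: d ≤ n − k + 1.
Here n = 9, k = 3, so n − k + 1 = 7.
Given d = 9, check d ≤ 7: NO.
Slack = (n − k + 1) − d = -2.
The slack is negative: d = 9 exceeds n − k + 1 = 7 by 2, so the Singleton bound is violated and no linear [9, 3, 9]_2 code can exist. In particular it is not MDS (MDS requires d = n − k + 1 exactly).
Description: the claimed parameters are [9, 3, 9]_2; such a code would be impossible (violates the Singleton bound).


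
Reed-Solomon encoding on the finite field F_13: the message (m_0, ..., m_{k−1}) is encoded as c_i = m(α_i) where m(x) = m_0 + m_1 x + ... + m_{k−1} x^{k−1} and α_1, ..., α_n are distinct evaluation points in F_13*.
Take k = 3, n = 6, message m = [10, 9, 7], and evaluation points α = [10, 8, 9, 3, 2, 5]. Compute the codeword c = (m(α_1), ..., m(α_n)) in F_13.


c = [7, 10, 8, 9, 4, 9]

Message polynomial: m(x) = 10 + 9·x + 7·x^2 (mod 13).
For each evaluation point α_i, compute m(α_i) mod 13:
  α_1 = 10: Horner steps 7 → 1 → 7, so m(10) = 7.
  α_2 = 8: Horner steps 7 → 0 → 10, so m(8) = 10.
  α_3 = 9: Horner steps 7 → 7 → 8, so m(9) = 8.
  α_4 = 3: Horner steps 7 → 4 → 9, so m(3) = 9.
  α_5 = 2: Horner steps 7 → 10 → 4, so m(2) = 4.
  α_6 = 5: Horner steps 7 → 5 → 9, so m(5) = 9.
Codeword c = [7, 10, 8, 9, 4, 9] ∈ F_13^6.


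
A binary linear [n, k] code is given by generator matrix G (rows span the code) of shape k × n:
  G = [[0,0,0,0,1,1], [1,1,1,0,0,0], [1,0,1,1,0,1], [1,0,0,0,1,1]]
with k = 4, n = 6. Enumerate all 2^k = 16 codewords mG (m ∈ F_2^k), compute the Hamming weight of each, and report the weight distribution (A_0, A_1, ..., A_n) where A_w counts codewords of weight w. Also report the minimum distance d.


Weight distribution: A_0 = 1, A_1 = 1, A_2 = 2, A_3 = 6, A_4 = 5, A_5 = 1. Minimum distance d = 1.

Enumerate all 2^4 = 16 messages m ∈ F_2^4.
For each, compute codeword c = mG in F_2^6, then tally its weight.
  m = 0000 → c = 000000, weight = 0.
  m = 1000 → c = 000011, weight = 2.
  m = 0100 → c = 111000, weight = 3.
  m = 1100 → c = 111011, weight = 5.
  m = 0010 → c = 101101, weight = 4.
  m = 1010 → c = 101110, weight = 4.
  m = 0110 → c = 010101, weight = 3.
  m = 1110 → c = 010110, weight = 3.
  m = 0001 → c = 100011, weight = 3.
  m = 1001 → c = 100000, weight = 1.
  m = 0101 → c = 011011, weight = 4.
  m = 1101 → c = 011000, weight = 2.
  m = 0011 → c = 001110, weight = 3.
  m = 1011 → c = 001101, weight = 3.
  m = 0111 → c = 110110, weight = 4.
  m = 1111 → c = 110101, weight = 4.
Tally weights:
  weight 0: 1 codewords.
  weight 1: 1 codewords.
  weight 2: 2 codewords.
  weight 3: 6 codewords.
  weight 4: 5 codewords.
  weight 5: 1 codewords.
Minimum distance d = smallest w > 0 with A_w > 0 = 1.
Sanity: Σ A_w = 16 = 2^4 = 16 ✓.


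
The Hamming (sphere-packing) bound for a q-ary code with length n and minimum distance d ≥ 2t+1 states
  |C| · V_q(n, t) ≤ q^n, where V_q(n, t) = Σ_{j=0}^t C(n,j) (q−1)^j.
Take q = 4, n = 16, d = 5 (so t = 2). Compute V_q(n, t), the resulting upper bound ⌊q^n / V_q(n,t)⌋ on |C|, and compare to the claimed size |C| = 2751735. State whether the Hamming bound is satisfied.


V_q(n, t) = 1129, q^n = 4294967296, Hamming bound = 3804222, |C| = 2751735 ≤ bound (satisfied).

Step 1: Compute V_q(n, t) = Σ_{j=0}^2 C(n, j) (q−1)^j.
  j = 0: C(16,0)·(3)^0 = 1·1 = 1.
  j = 1: C(16,1)·(3)^1 = 16·3 = 48.
  j = 2: C(16,2)·(3)^2 = 120·9 = 1080.
  V_q(n, t) = 1 + 48 + 1080 = 1129.
Step 2: q^n = 4^16 = 4294967296.
Step 3: Hamming bound ⌊q^n / V_q(n,t)⌋ = ⌊4294967296/1129⌋ = 3804222.
Step 4: Compare |C| = 2751735 to 3804222: satisfied.
The claimed |C| lies below the Hamming bound.


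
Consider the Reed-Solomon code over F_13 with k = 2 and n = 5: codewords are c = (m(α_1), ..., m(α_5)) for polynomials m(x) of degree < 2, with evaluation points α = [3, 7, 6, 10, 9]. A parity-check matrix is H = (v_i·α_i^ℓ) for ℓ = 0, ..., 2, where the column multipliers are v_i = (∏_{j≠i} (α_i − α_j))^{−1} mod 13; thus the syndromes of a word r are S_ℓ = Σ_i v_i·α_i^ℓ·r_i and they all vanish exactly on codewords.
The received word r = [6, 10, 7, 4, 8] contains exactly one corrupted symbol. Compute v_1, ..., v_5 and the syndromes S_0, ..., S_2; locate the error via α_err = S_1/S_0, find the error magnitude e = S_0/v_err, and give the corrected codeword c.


S = (3, 8, 4), error at position 2, error magnitude e = 7, c = [6, 3, 7, 4, 8].

Step 1: column multipliers v_i = (∏_{j≠i}(α_i − α_j))^{−1} mod 13.
  i = 1 (α = 3): (3−7)(3−6)(3−10)(3−9) = (−4)·(−3)·(−7)·(−6) = 504 ≡ 10, so v_1 = 10^{−1} = 4 (mod 13).
  i = 2 (α = 7): (7−3)(7−6)(7−10)(7−9) = 4·1·(−3)·(−2) = 24 ≡ 11, so v_2 = 11^{−1} = 6 (mod 13).
  i = 3 (α = 6): (6−3)(6−7)(6−10)(6−9) = 3·(−1)·(−4)·(−3) = −36 ≡ 3, so v_3 = 3^{−1} = 9 (mod 13).
  i = 4 (α = 10): (10−3)(10−7)(10−6)(10−9) = 7·3·4·1 = 84 ≡ 6, so v_4 = 6^{−1} = 11 (mod 13).
  i = 5 (α = 9): (9−3)(9−7)(9−6)(9−10) = 6·2·3·(−1) = −36 ≡ 3, so v_5 = 3^{−1} = 9 (mod 13).
  v = [4, 6, 9, 11, 9].
Step 2: syndromes of r = [6, 10, 7, 4, 8] (all sums mod 13).
  S_0 = Σ v_i r_i = 4·6 + 6·10 + 9·7 + 11·4 + 9·8 = 263 ≡ 3.
  S_1 = Σ v_i α_i r_i = 4·3·6 + 6·7·10 + 9·6·7 + 11·10·4 + 9·9·8 = 1958 ≡ 8.
  α_i^2 mod 13 = [9, 10, 10, 9, 3].
  S_2 = Σ v_i α_i^2 r_i = 4·9·6 + 6·10·10 + 9·10·7 + 11·9·4 + 9·3·8 = 2058 ≡ 4.
  S = (3, 8, 4) ≠ 0, so r is not a codeword (an error is present).
Step 3: locate the error. For a single error e at position i, S_ℓ = v_i·e·α_i^ℓ, so α_err = S_1/S_0.
  S_0^{−1} = 3^{−1} = 9 (mod 13), so α_err = 8·9 = 72 ≡ 7 = α_2. Error position i = 2.
  Consistency check: S_2/S_1 = 4·5 = 20 ≡ 7 = α_err ✓ (single-error assumption holds).
Step 4: error magnitude e = S_0/v_2 = S_0·∏_{j≠2}(α_2 − α_j) = 3·11 = 33 ≡ 7 (mod 13).
Step 5: correct position 2: c_2 = r_2 − e = 10 − 7 ≡ 3 (mod 13). Hence c = [6, 3, 7, 4, 8].
  Check: interpolating c through the α_i gives m(x) = 5 + 9·x (degree < 2) with m(α_i) = c_i for every i, so c is indeed a codeword.


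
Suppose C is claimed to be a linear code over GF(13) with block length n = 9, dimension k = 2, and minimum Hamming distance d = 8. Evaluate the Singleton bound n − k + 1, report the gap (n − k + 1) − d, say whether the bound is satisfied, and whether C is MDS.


Singleton RHS = n − k + 1 = 8, slack = 0, bound satisfied, MDS.

Singleton bound: d ≤ n − k + 1.
Here n = 9, k = 2, so n − k + 1 = 8.
Given d = 8, check d ≤ 8: YES.
Slack = (n − k + 1) − d = 0.
The code is MDS (slack = 0).
Description: the claimed parameters are [9, 2, 8]_13; such a code would be MDS (meets Singleton bound).


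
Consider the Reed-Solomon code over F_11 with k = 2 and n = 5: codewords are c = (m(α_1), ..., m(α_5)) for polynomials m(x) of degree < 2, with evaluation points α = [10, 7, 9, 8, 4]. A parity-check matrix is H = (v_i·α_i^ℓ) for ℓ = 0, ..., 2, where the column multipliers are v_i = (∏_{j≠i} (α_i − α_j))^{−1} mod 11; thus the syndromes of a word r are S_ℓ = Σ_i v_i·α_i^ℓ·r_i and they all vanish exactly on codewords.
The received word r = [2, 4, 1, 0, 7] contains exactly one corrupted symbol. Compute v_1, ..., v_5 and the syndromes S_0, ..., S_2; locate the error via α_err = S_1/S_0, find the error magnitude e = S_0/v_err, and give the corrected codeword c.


S = (4, 6, 9), error at position 2, error magnitude e = 5, c = [2, 10, 1, 0, 7].

Step 1: column multipliers v_i = (∏_{j≠i}(α_i − α_j))^{−1} mod 11.
  i = 1 (α = 10): (10−7)(10−9)(10−8)(10−4) = 3·1·2·6 = 36 ≡ 3, so v_1 = 3^{−1} = 4 (mod 11).
  i = 2 (α = 7): (7−10)(7−9)(7−8)(7−4) = (−3)·(−2)·(−1)·3 = −18 ≡ 4, so v_2 = 4^{−1} = 3 (mod 11).
  i = 3 (α = 9): (9−10)(9−7)(9−8)(9−4) = (−1)·2·1·5 = −10 ≡ 1, so v_3 = 1^{−1} = 1 (mod 11).
  i = 4 (α = 8): (8−10)(8−7)(8−9)(8−4) = (−2)·1·(−1)·4 = 8 ≡ 8, so v_4 = 8^{−1} = 7 (mod 11).
  i = 5 (α = 4): (4−10)(4−7)(4−9)(4−8) = (−6)·(−3)·(−5)·(−4) = 360 ≡ 8, so v_5 = 8^{−1} = 7 (mod 11).
  v = [4, 3, 1, 7, 7].
Step 2: syndromes of r = [2, 4, 1, 0, 7] (all sums mod 11).
  S_0 = Σ v_i r_i = 4·2 + 3·4 + 1·1 + 7·0 + 7·7 = 70 ≡ 4.
  S_1 = Σ v_i α_i r_i = 4·10·2 + 3·7·4 + 1·9·1 + 7·8·0 + 7·4·7 = 369 ≡ 6.
  α_i^2 mod 11 = [1, 5, 4, 9, 5].
  S_2 = Σ v_i α_i^2 r_i = 4·1·2 + 3·5·4 + 1·4·1 + 7·9·0 + 7·5·7 = 317 ≡ 9.
  S = (4, 6, 9) ≠ 0, so r is not a codeword (an error is present).
Step 3: locate the error. For a single error e at position i, S_ℓ = v_i·e·α_i^ℓ, so α_err = S_1/S_0.
  S_0^{−1} = 4^{−1} = 3 (mod 11), so α_err = 6·3 = 18 ≡ 7 = α_2. Error position i = 2.
  Consistency check: S_2/S_1 = 9·2 = 18 ≡ 7 = α_err ✓ (single-error assumption holds).
Step 4: error magnitude e = S_0/v_2 = S_0·∏_{j≠2}(α_2 − α_j) = 4·4 = 16 ≡ 5 (mod 11).
Step 5: correct position 2: c_2 = r_2 − e = 4 − 5 ≡ 10 (mod 11). Hence c = [2, 10, 1, 0, 7].
  Check: interpolating c through the α_i gives m(x) = 3 + 1·x (degree < 2) with m(α_i) = c_i for every i, so c is indeed a codeword.


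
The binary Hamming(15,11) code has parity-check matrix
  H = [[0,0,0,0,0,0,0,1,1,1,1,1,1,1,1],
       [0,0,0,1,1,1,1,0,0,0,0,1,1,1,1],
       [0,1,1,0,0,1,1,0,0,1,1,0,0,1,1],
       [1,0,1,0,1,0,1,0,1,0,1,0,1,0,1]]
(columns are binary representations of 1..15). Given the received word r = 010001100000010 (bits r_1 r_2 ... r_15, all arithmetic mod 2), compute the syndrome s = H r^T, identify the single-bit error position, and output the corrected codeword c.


s = (1, 1, 0, 1)^T, error position = 13, corrected codeword c = 010001100000110

Compute s = H r^T mod 2 one row at a time:
  s_1 = 0 + 0 + 0 + 0 + 0 + 0 + 1 + 0 = 1 ≡ 1 (mod 2).
  s_2 = 0 + 0 + 1 + 1 + 0 + 0 + 1 + 0 = 3 ≡ 1 (mod 2).
  s_3 = 1 + 0 + 1 + 1 + 0 + 0 + 1 + 0 = 4 ≡ 0 (mod 2).
  s_4 = 0 + 0 + 0 + 1 + 0 + 0 + 0 + 0 = 1 ≡ 1 (mod 2).
s = (1, 1, 0, 1)^T — this equals column 13 of H (binary 1101), so error is at position 13.
Correct: flip bit 13 of r = 010001100000010 to get c = 010001100000110.


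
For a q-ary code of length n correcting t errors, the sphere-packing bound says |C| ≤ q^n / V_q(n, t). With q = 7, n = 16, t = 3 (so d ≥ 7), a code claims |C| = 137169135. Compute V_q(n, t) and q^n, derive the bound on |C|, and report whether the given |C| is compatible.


V_q(n, t) = 125377, q^n = 33232930569601, Hamming bound = 265064011, |C| = 137169135 ≤ bound (satisfied).

Step 1: Compute V_q(n, t) = Σ_{j=0}^3 C(n, j) (q−1)^j.
  j = 0: C(16,0)·(6)^0 = 1·1 = 1.
  j = 1: C(16,1)·(6)^1 = 16·6 = 96.
  j = 2: C(16,2)·(6)^2 = 120·36 = 4320.
  j = 3: C(16,3)·(6)^3 = 560·216 = 120960.
  V_q(n, t) = 1 + 96 + 4320 + 120960 = 125377.
Step 2: q^n = 7^16 = 33232930569601.
Step 3: Hamming bound ⌊q^n / V_q(n,t)⌋ = ⌊33232930569601/125377⌋ = 265064011.
Step 4: Compare |C| = 137169135 to 265064011: satisfied.
The claimed |C| lies below the Hamming bound.


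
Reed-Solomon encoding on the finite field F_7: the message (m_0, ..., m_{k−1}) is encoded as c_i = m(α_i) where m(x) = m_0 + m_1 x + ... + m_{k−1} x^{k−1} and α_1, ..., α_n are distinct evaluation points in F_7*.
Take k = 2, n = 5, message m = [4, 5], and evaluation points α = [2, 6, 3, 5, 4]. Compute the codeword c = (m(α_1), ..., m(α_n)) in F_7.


c = [0, 6, 5, 1, 3]

Message polynomial: m(x) = 4 + 5·x (mod 7).
For each evaluation point α_i, compute m(α_i) mod 7:
  α_1 = 2: Horner steps 5 → 0, so m(2) = 0.
  α_2 = 6: Horner steps 5 → 6, so m(6) = 6.
  α_3 = 3: Horner steps 5 → 5, so m(3) = 5.
  α_4 = 5: Horner steps 5 → 1, so m(5) = 1.
  α_5 = 4: Horner steps 5 → 3, so m(4) = 3.
Codeword c = [0, 6, 5, 1, 3] ∈ F_7^5.


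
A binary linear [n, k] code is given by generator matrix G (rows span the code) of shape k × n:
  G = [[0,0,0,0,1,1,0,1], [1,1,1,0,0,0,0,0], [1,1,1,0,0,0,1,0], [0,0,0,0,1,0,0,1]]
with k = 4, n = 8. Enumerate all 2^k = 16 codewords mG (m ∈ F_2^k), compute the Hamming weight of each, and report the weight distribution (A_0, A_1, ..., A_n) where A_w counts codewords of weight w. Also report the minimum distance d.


Weight distribution: A_0 = 1, A_1 = 2, A_2 = 2, A_3 = 3, A_4 = 3, A_5 = 2, A_6 = 2, A_7 = 1. Minimum distance d = 1.

Enumerate all 2^4 = 16 messages m ∈ F_2^4.
For each, compute codeword c = mG in F_2^8, then tally its weight.
  m = 0000 → c = 00000000, weight = 0.
  m = 1000 → c = 00001101, weight = 3.
  m = 0100 → c = 11100000, weight = 3.
  m = 1100 → c = 11101101, weight = 6.
  m = 0010 → c = 11100010, weight = 4.
  m = 1010 → c = 11101111, weight = 7.
  m = 0110 → c = 00000010, weight = 1.
  m = 1110 → c = 00001111, weight = 4.
  m = 0001 → c = 00001001, weight = 2.
  m = 1001 → c = 00000100, weight = 1.
  m = 0101 → c = 11101001, weight = 5.
  m = 1101 → c = 11100100, weight = 4.
  m = 0011 → c = 11101011, weight = 6.
  m = 1011 → c = 11100110, weight = 5.
  m = 0111 → c = 00001011, weight = 3.
  m = 1111 → c = 00000110, weight = 2.
Tally weights:
  weight 0: 1 codewords.
  weight 1: 2 codewords.
  weight 2: 2 codewords.
  weight 3: 3 codewords.
  weight 4: 3 codewords.
  weight 5: 2 codewords.
  weight 6: 2 codewords.
  weight 7: 1 codewords.
Minimum distance d = smallest w > 0 with A_w > 0 = 1.
Sanity: Σ A_w = 16 = 2^4 = 16 ✓.


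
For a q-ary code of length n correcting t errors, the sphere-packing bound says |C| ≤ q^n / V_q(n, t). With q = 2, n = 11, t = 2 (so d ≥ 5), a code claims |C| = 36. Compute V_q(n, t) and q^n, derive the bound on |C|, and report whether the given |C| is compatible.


V_q(n, t) = 67, q^n = 2048, Hamming bound = 30, |C| = 36 > bound (violated).

Step 1: Compute V_q(n, t) = Σ_{j=0}^2 C(n, j) (q−1)^j.
  j = 0: C(11,0)·(1)^0 = 1·1 = 1.
  j = 1: C(11,1)·(1)^1 = 11·1 = 11.
  j = 2: C(11,2)·(1)^2 = 55·1 = 55.
  V_q(n, t) = 1 + 11 + 55 = 67.
Step 2: q^n = 2^11 = 2048.
Step 3: Hamming bound ⌊q^n / V_q(n,t)⌋ = ⌊2048/67⌋ = 30.
Step 4: Compare |C| = 36 to 30: violated.
The claimed |C| lies above the Hamming bound, so no 2-ary code of length 11 with d ≥ 5 can have 36 codewords.


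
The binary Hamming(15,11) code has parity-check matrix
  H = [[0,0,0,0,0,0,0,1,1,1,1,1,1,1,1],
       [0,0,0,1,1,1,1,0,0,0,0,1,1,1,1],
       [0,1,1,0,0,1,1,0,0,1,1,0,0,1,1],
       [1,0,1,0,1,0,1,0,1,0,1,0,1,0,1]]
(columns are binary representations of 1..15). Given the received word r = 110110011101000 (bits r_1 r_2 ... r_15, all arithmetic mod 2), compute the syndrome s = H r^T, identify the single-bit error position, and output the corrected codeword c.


s = (0, 1, 0, 1)^T, error position = 5, corrected codeword c = 110100011101000

Compute s = H r^T mod 2 one row at a time:
  s_1 = 1 + 1 + 1 + 0 + 1 + 0 + 0 + 0 = 4 ≡ 0 (mod 2).
  s_2 = 1 + 1 + 0 + 0 + 1 + 0 + 0 + 0 = 3 ≡ 1 (mod 2).
  s_3 = 1 + 0 + 0 + 0 + 1 + 0 + 0 + 0 = 2 ≡ 0 (mod 2).
  s_4 = 1 + 0 + 1 + 0 + 1 + 0 + 0 + 0 = 3 ≡ 1 (mod 2).
s = (0, 1, 0, 1)^T — this equals column 5 of H (binary 0101), so error is at position 5.
Correct: flip bit 5 of r = 110110011101000 to get c = 110100011101000.


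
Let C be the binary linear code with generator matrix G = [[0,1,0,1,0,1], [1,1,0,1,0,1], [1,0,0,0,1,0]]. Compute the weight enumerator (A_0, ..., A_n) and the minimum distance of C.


Weight distribution: A_0 = 1, A_1 = 2, A_2 = 1, A_3 = 1, A_4 = 2, A_5 = 1. Minimum distance d = 1.

Enumerate all 2^3 = 8 messages m ∈ F_2^3.
For each, compute codeword c = mG in F_2^6, then tally its weight.
  m = 000 → c = 000000, weight = 0.
  m = 100 → c = 010101, weight = 3.
  m = 010 → c = 110101, weight = 4.
  m = 110 → c = 100000, weight = 1.
  m = 001 → c = 100010, weight = 2.
  m = 101 → c = 110111, weight = 5.
  m = 011 → c = 010111, weight = 4.
  m = 111 → c = 000010, weight = 1.
Tally weights:
  weight 0: 1 codewords.
  weight 1: 2 codewords.
  weight 2: 1 codewords.
  weight 3: 1 codewords.
  weight 4: 2 codewords.
  weight 5: 1 codewords.
Minimum distance d = smallest w > 0 with A_w > 0 = 1.
Sanity: Σ A_w = 8 = 2^3 = 8 ✓.


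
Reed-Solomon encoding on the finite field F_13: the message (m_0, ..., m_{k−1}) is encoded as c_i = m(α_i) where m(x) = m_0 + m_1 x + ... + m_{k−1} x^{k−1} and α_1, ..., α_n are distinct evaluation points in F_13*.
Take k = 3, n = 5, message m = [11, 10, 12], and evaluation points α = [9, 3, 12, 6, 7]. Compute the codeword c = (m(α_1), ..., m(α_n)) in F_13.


c = [7, 6, 0, 9, 6]

Message polynomial: m(x) = 11 + 10·x + 12·x^2 (mod 13).
For each evaluation point α_i, compute m(α_i) mod 13:
  α_1 = 9: Horner steps 12 → 1 → 7, so m(9) = 7.
  α_2 = 3: Horner steps 12 → 7 → 6, so m(3) = 6.
  α_3 = 12: Horner steps 12 → 11 → 0, so m(12) = 0.
  α_4 = 6: Horner steps 12 → 4 → 9, so m(6) = 9.
  α_5 = 7: Horner steps 12 → 3 → 6, so m(7) = 6.
Codeword c = [7, 6, 0, 9, 6] ∈ F_13^5.


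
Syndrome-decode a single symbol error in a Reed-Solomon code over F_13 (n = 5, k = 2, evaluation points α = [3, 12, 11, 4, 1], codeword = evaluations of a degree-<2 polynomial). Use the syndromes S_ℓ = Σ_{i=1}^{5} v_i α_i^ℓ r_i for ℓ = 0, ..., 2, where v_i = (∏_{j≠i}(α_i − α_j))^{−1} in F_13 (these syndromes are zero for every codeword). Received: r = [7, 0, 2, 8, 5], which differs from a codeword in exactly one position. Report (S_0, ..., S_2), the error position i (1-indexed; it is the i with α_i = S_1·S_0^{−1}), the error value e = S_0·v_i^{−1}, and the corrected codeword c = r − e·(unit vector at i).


S = (3, 10, 3), error at position 2, error magnitude e = 10, c = [7, 3, 2, 8, 5].

Step 1: column multipliers v_i = (∏_{j≠i}(α_i − α_j))^{−1} mod 13.
  i = 1 (α = 3): (3−12)(3−11)(3−4)(3−1) = (−9)·(−8)·(−1)·2 = −144 ≡ 12, so v_1 = 12^{−1} = 12 (mod 13).
  i = 2 (α = 12): (12−3)(12−11)(12−4)(12−1) = 9·1·8·11 = 792 ≡ 12, so v_2 = 12^{−1} = 12 (mod 13).
  i = 3 (α = 11): (11−3)(11−12)(11−4)(11−1) = 8·(−1)·7·10 = −560 ≡ 12, so v_3 = 12^{−1} = 12 (mod 13).
  i = 4 (α = 4): (4−3)(4−12)(4−11)(4−1) = 1·(−8)·(−7)·3 = 168 ≡ 12, so v_4 = 12^{−1} = 12 (mod 13).
  i = 5 (α = 1): (1−3)(1−12)(1−11)(1−4) = (−2)·(−11)·(−10)·(−3) = 660 ≡ 10, so v_5 = 10^{−1} = 4 (mod 13).
  v = [12, 12, 12, 12, 4].
Step 2: syndromes of r = [7, 0, 2, 8, 5] (all sums mod 13).
  S_0 = Σ v_i r_i = 12·7 + 12·0 + 12·2 + 12·8 + 4·5 = 224 ≡ 3.
  S_1 = Σ v_i α_i r_i = 12·3·7 + 12·12·0 + 12·11·2 + 12·4·8 + 4·1·5 = 920 ≡ 10.
  α_i^2 mod 13 = [9, 1, 4, 3, 1].
  S_2 = Σ v_i α_i^2 r_i = 12·9·7 + 12·1·0 + 12·4·2 + 12·3·8 + 4·1·5 = 1160 ≡ 3.
  S = (3, 10, 3) ≠ 0, so r is not a codeword (an error is present).
Step 3: locate the error. For a single error e at position i, S_ℓ = v_i·e·α_i^ℓ, so α_err = S_1/S_0.
  S_0^{−1} = 3^{−1} = 9 (mod 13), so α_err = 10·9 = 90 ≡ 12 = α_2. Error position i = 2.
  Consistency check: S_2/S_1 = 3·4 = 12 ≡ 12 = α_err ✓ (single-error assumption holds).
Step 4: error magnitude e = S_0/v_2 = S_0·∏_{j≠2}(α_2 − α_j) = 3·12 = 36 ≡ 10 (mod 13).
Step 5: correct position 2: c_2 = r_2 − e = 0 − 10 ≡ 3 (mod 13). Hence c = [7, 3, 2, 8, 5].
  Check: interpolating c through the α_i gives m(x) = 4 + 1·x (degree < 2) with m(α_i) = c_i for every i, so c is indeed a codeword.


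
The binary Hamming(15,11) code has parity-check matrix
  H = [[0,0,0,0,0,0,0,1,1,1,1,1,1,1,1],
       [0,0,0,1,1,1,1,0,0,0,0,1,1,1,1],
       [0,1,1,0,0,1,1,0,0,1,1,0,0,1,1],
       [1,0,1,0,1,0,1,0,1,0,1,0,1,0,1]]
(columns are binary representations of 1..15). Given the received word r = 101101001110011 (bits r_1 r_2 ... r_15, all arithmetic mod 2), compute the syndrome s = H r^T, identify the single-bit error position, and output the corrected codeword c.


s = (1, 0, 0, 1)^T, error position = 9, corrected codeword c = 101101000110011

Compute s = H r^T mod 2 one row at a time:
  s_1 = 0 + 1 + 1 + 1 + 0 + 0 + 1 + 1 = 5 ≡ 1 (mod 2).
  s_2 = 1 + 0 + 1 + 0 + 0 + 0 + 1 + 1 = 4 ≡ 0 (mod 2).
  s_3 = 0 + 1 + 1 + 0 + 1 + 1 + 1 + 1 = 6 ≡ 0 (mod 2).
  s_4 = 1 + 1 + 0 + 0 + 1 + 1 + 0 + 1 = 5 ≡ 1 (mod 2).
s = (1, 0, 0, 1)^T — this equals column 9 of H (binary 1001), so error is at position 9.
Correct: flip bit 9 of r = 101101001110011 to get c = 101101000110011.


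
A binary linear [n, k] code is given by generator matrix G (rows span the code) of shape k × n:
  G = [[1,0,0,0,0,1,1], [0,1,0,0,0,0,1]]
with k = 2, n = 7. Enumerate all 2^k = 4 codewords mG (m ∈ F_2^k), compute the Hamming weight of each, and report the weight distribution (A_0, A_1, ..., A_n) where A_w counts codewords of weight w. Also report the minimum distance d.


Weight distribution: A_0 = 1, A_2 = 1, A_3 = 2. Minimum distance d = 2.

Enumerate all 2^2 = 4 messages m ∈ F_2^2.
For each, compute codeword c = mG in F_2^7, then tally its weight.
  m = 00 → c = 0000000, weight = 0.
  m = 10 → c = 1000011, weight = 3.
  m = 01 → c = 0100001, weight = 2.
  m = 11 → c = 1100010, weight = 3.
Tally weights:
  weight 0: 1 codewords.
  weight 2: 1 codewords.
  weight 3: 2 codewords.
Minimum distance d = smallest w > 0 with A_w > 0 = 2.
Sanity: Σ A_w = 4 = 2^2 = 4 ✓.


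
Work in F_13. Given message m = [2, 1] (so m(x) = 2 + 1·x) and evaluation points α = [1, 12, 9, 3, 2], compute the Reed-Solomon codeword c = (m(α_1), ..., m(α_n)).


c = [3, 1, 11, 5, 4]

Message polynomial: m(x) = 2 + 1·x (mod 13).
For each evaluation point α_i, compute m(α_i) mod 13:
  α_1 = 1: Horner steps 1 → 3, so m(1) = 3.
  α_2 = 12: Horner steps 1 → 1, so m(12) = 1.
  α_3 = 9: Horner steps 1 → 11, so m(9) = 11.
  α_4 = 3: Horner steps 1 → 5, so m(3) = 5.
  α_5 = 2: Horner steps 1 → 4, so m(2) = 4.
Codeword c = [3, 1, 11, 5, 4] ∈ F_13^5.


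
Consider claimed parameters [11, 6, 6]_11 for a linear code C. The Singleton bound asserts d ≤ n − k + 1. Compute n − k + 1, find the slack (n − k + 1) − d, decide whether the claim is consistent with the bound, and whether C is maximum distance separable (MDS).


Singleton RHS = n − k + 1 = 6, slack = 0, bound satisfied, MDS.

Singleton bound: d ≤ n − k + 1.
Here n = 11, k = 6, so n − k + 1 = 6.
Given d = 6, check d ≤ 6: YES.
Slack = (n − k + 1) − d = 0.
The code is MDS (slack = 0).
Description: the claimed parameters are [11, 6, 6]_11; such a code would be MDS (meets Singleton bound).


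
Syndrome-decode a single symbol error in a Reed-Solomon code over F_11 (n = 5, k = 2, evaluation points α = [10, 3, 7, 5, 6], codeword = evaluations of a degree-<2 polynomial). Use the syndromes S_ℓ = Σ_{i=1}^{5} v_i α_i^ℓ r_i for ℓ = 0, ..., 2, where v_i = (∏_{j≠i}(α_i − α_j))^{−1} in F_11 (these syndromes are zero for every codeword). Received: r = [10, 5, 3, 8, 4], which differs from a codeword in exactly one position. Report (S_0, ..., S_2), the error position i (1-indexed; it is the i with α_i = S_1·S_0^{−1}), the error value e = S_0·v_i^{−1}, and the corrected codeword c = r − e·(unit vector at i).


S = (4, 6, 9), error at position 3, error magnitude e = 3, c = [10, 5, 0, 8, 4].

Step 1: column multipliers v_i = (∏_{j≠i}(α_i − α_j))^{−1} mod 11.
  i = 1 (α = 10): (10−3)(10−7)(10−5)(10−6) = 7·3·5·4 = 420 ≡ 2, so v_1 = 2^{−1} = 6 (mod 11).
  i = 2 (α = 3): (3−10)(3−7)(3−5)(3−6) = (−7)·(−4)·(−2)·(−3) = 168 ≡ 3, so v_2 = 3^{−1} = 4 (mod 11).
  i = 3 (α = 7): (7−10)(7−3)(7−5)(7−6) = (−3)·4·2·1 = −24 ≡ 9, so v_3 = 9^{−1} = 5 (mod 11).
  i = 4 (α = 5): (5−10)(5−3)(5−7)(5−6) = (−5)·2·(−2)·(−1) = −20 ≡ 2, so v_4 = 2^{−1} = 6 (mod 11).
  i = 5 (α = 6): (6−10)(6−3)(6−7)(6−5) = (−4)·3·(−1)·1 = 12 ≡ 1, so v_5 = 1^{−1} = 1 (mod 11).
  v = [6, 4, 5, 6, 1].
Step 2: syndromes of r = [10, 5, 3, 8, 4] (all sums mod 11).
  S_0 = Σ v_i r_i = 6·10 + 4·5 + 5·3 + 6·8 + 1·4 = 147 ≡ 4.
  S_1 = Σ v_i α_i r_i = 6·10·10 + 4·3·5 + 5·7·3 + 6·5·8 + 1·6·4 = 1029 ≡ 6.
  α_i^2 mod 11 = [1, 9, 5, 3, 3].
  S_2 = Σ v_i α_i^2 r_i = 6·1·10 + 4·9·5 + 5·5·3 + 6·3·8 + 1·3·4 = 471 ≡ 9.
  S = (4, 6, 9) ≠ 0, so r is not a codeword (an error is present).
Step 3: locate the error. For a single error e at position i, S_ℓ = v_i·e·α_i^ℓ, so α_err = S_1/S_0.
  S_0^{−1} = 4^{−1} = 3 (mod 11), so α_err = 6·3 = 18 ≡ 7 = α_3. Error position i = 3.
  Consistency check: S_2/S_1 = 9·2 = 18 ≡ 7 = α_err ✓ (single-error assumption holds).
Step 4: error magnitude e = S_0/v_3 = S_0·∏_{j≠3}(α_3 − α_j) = 4·9 = 36 ≡ 3 (mod 11).
Step 5: correct position 3: c_3 = r_3 − e = 3 − 3 ≡ 0 (mod 11). Hence c = [10, 5, 0, 8, 4].
  Check: interpolating c through the α_i gives m(x) = 6 + 7·x (degree < 2) with m(α_i) = c_i for every i, so c is indeed a codeword.


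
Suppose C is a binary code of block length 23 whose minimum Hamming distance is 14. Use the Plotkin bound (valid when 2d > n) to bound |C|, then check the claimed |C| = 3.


Plotkin bound M ≤ 4; given |C| = 3 ≤ bound (satisfied).

Check applicability: 2d = 28, n = 23.
2d − n = 5 > 0, so Plotkin applies.
Compute d/(2d−n) = 14/5 ≈ 2.8000.
⌊d/(2d−n)⌋ = 2.
Plotkin bound: M ≤ 2·2 = 4.
Given |C| = 3, check: satisfied.
This |C| is below the Plotkin bound.


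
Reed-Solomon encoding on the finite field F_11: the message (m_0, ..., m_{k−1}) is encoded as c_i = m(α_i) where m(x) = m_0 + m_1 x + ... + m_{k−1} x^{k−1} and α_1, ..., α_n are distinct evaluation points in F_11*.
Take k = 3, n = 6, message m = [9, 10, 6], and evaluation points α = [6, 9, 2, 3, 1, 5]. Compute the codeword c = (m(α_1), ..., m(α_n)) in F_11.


c = [10, 2, 9, 5, 3, 0]

Message polynomial: m(x) = 9 + 10·x + 6·x^2 (mod 11).
For each evaluation point α_i, compute m(α_i) mod 11:
  α_1 = 6: Horner steps 6 → 2 → 10, so m(6) = 10.
  α_2 = 9: Horner steps 6 → 9 → 2, so m(9) = 2.
  α_3 = 2: Horner steps 6 → 0 → 9, so m(2) = 9.
  α_4 = 3: Horner steps 6 → 6 → 5, so m(3) = 5.
  α_5 = 1: Horner steps 6 → 5 → 3, so m(1) = 3.
  α_6 = 5: Horner steps 6 → 7 → 0, so m(5) = 0.
Codeword c = [10, 2, 9, 5, 3, 0] ∈ F_11^6.


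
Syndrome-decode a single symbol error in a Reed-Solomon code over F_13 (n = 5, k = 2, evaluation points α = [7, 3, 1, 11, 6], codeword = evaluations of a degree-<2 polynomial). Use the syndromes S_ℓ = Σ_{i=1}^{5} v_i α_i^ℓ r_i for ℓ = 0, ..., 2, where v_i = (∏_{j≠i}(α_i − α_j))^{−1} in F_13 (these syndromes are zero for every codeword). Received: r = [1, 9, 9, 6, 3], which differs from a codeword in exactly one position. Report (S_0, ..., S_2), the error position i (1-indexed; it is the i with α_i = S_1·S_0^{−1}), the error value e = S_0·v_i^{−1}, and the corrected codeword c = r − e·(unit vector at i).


S = (11, 11, 11), error at position 3, error magnitude e = 9, c = [1, 9, 0, 6, 3].

Step 1: column multipliers v_i = (∏_{j≠i}(α_i − α_j))^{−1} mod 13.
  i = 1 (α = 7): (7−3)(7−1)(7−11)(7−6) = 4·6·(−4)·1 = −96 ≡ 8, so v_1 = 8^{−1} = 5 (mod 13).
  i = 2 (α = 3): (3−7)(3−1)(3−11)(3−6) = (−4)·2·(−8)·(−3) = −192 ≡ 3, so v_2 = 3^{−1} = 9 (mod 13).
  i = 3 (α = 1): (1−7)(1−3)(1−11)(1−6) = (−6)·(−2)·(−10)·(−5) = 600 ≡ 2, so v_3 = 2^{−1} = 7 (mod 13).
  i = 4 (α = 11): (11−7)(11−3)(11−1)(11−6) = 4·8·10·5 = 1600 ≡ 1, so v_4 = 1^{−1} = 1 (mod 13).
  i = 5 (α = 6): (6−7)(6−3)(6−1)(6−11) = (−1)·3·5·(−5) = 75 ≡ 10, so v_5 = 10^{−1} = 4 (mod 13).
  v = [5, 9, 7, 1, 4].
Step 2: syndromes of r = [1, 9, 9, 6, 3] (all sums mod 13).
  S_0 = Σ v_i r_i = 5·1 + 9·9 + 7·9 + 1·6 + 4·3 = 167 ≡ 11.
  S_1 = Σ v_i α_i r_i = 5·7·1 + 9·3·9 + 7·1·9 + 1·11·6 + 4·6·3 = 479 ≡ 11.
  α_i^2 mod 13 = [10, 9, 1, 4, 10].
  S_2 = Σ v_i α_i^2 r_i = 5·10·1 + 9·9·9 + 7·1·9 + 1·4·6 + 4·10·3 = 986 ≡ 11.
  S = (11, 11, 11) ≠ 0, so r is not a codeword (an error is present).
Step 3: locate the error. For a single error e at position i, S_ℓ = v_i·e·α_i^ℓ, so α_err = S_1/S_0.
  S_0^{−1} = 11^{−1} = 6 (mod 13), so α_err = 11·6 = 66 ≡ 1 = α_3. Error position i = 3.
  Consistency check: S_2/S_1 = 11·6 = 66 ≡ 1 = α_err ✓ (single-error assumption holds).
Step 4: error magnitude e = S_0/v_3 = S_0·∏_{j≠3}(α_3 − α_j) = 11·2 = 22 ≡ 9 (mod 13).
Step 5: correct position 3: c_3 = r_3 − e = 9 − 9 ≡ 0 (mod 13). Hence c = [1, 9, 0, 6, 3].
  Check: interpolating c through the α_i gives m(x) = 2 + 11·x (degree < 2) with m(α_i) = c_i for every i, so c is indeed a codeword.


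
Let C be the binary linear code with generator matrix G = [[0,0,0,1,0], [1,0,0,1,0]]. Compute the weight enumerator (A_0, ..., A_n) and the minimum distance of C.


Weight distribution: A_0 = 1, A_1 = 2, A_2 = 1. Minimum distance d = 1.

Enumerate all 2^2 = 4 messages m ∈ F_2^2.
For each, compute codeword c = mG in F_2^5, then tally its weight.
  m = 00 → c = 00000, weight = 0.
  m = 10 → c = 00010, weight = 1.
  m = 01 → c = 10010, weight = 2.
  m = 11 → c = 10000, weight = 1.
Tally weights:
  weight 0: 1 codewords.
  weight 1: 2 codewords.
  weight 2: 1 codewords.
Minimum distance d = smallest w > 0 with A_w > 0 = 1.
Sanity: Σ A_w = 4 = 2^2 = 4 ✓.


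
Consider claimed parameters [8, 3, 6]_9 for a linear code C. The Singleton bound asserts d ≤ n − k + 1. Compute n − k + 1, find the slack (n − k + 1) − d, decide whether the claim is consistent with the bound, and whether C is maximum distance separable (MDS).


Singleton RHS = n − k + 1 = 6, slack = 0, bound satisfied, MDS.

Singleton bound: d ≤ n − k + 1.
Here n = 8, k = 3, so n − k + 1 = 6.
Given d = 6, check d ≤ 6: YES.
Slack = (n − k + 1) − d = 0.
The code is MDS (slack = 0).
Description: the claimed parameters are [8, 3, 6]_9; such a code would be MDS (meets Singleton bound).


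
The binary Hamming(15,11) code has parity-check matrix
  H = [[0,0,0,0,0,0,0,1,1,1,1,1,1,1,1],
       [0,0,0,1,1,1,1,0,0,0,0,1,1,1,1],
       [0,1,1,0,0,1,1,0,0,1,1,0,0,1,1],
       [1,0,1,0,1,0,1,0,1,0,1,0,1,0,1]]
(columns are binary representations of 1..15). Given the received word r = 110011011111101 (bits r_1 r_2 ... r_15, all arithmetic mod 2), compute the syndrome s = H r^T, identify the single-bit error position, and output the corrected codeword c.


s = (1, 1, 1, 0)^T, error position = 14, corrected codeword c = 110011011111111

Compute s = H r^T mod 2 one row at a time:
  s_1 = 1 + 1 + 1 + 1 + 1 + 1 + 0 + 1 = 7 ≡ 1 (mod 2).
  s_2 = 0 + 1 + 1 + 0 + 1 + 1 + 0 + 1 = 5 ≡ 1 (mod 2).
  s_3 = 1 + 0 + 1 + 0 + 1 + 1 + 0 + 1 = 5 ≡ 1 (mod 2).
  s_4 = 1 + 0 + 1 + 0 + 1 + 1 + 1 + 1 = 6 ≡ 0 (mod 2).
s = (1, 1, 1, 0)^T — this equals column 14 of H (binary 1110), so error is at position 14.
Correct: flip bit 14 of r = 110011011111101 to get c = 110011011111111.


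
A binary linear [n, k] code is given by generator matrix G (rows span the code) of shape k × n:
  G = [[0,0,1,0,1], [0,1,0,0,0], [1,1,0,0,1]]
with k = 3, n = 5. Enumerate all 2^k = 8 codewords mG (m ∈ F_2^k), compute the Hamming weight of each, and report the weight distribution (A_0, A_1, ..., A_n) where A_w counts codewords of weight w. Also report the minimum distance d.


Weight distribution: A_0 = 1, A_1 = 1, A_2 = 3, A_3 = 3. Minimum distance d = 1.

Enumerate all 2^3 = 8 messages m ∈ F_2^3.
For each, compute codeword c = mG in F_2^5, then tally its weight.
  m = 000 → c = 00000, weight = 0.
  m = 100 → c = 00101, weight = 2.
  m = 010 → c = 01000, weight = 1.
  m = 110 → c = 01101, weight = 3.
  m = 001 → c = 11001, weight = 3.
  m = 101 → c = 11100, weight = 3.
  m = 011 → c = 10001, weight = 2.
  m = 111 → c = 10100, weight = 2.
Tally weights:
  weight 0: 1 codewords.
  weight 1: 1 codewords.
  weight 2: 3 codewords.
  weight 3: 3 codewords.
Minimum distance d = smallest w > 0 with A_w > 0 = 1.
Sanity: Σ A_w = 8 = 2^3 = 8 ✓.


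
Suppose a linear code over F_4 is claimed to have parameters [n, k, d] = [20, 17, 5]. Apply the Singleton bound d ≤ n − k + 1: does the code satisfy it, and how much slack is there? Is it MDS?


Singleton RHS = n − k + 1 = 4, slack = -1, bound violated (no such code; not MDS).

Singleton bound: d ≤ n − k + 1.
Here n = 20, k = 17, so n − k + 1 = 4.
Given d = 5, check d ≤ 4: NO.
Slack = (n − k + 1) − d = -1.
The slack is negative: d = 5 exceeds n − k + 1 = 4 by 1, so the Singleton bound is violated and no linear [20, 17, 5]_4 code can exist. In particular it is not MDS (MDS requires d = n − k + 1 exactly).
Description: the claimed parameters are [20, 17, 5]_4; such a code would be impossible (violates the Singleton bound).


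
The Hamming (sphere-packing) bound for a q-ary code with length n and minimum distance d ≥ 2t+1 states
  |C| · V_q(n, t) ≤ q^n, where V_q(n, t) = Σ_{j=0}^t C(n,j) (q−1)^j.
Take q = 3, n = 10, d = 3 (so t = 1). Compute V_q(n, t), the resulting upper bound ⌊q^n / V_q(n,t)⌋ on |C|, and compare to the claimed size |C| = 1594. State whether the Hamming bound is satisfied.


V_q(n, t) = 21, q^n = 59049, Hamming bound = 2811, |C| = 1594 ≤ bound (satisfied).

Step 1: Compute V_q(n, t) = Σ_{j=0}^1 C(n, j) (q−1)^j.
  j = 0: C(10,0)·(2)^0 = 1·1 = 1.
  j = 1: C(10,1)·(2)^1 = 10·2 = 20.
  V_q(n, t) = 1 + 20 = 21.
Step 2: q^n = 3^10 = 59049.
Step 3: Hamming bound ⌊q^n / V_q(n,t)⌋ = ⌊59049/21⌋ = 2811.
Step 4: Compare |C| = 1594 to 2811: satisfied.
The claimed |C| lies below the Hamming bound.


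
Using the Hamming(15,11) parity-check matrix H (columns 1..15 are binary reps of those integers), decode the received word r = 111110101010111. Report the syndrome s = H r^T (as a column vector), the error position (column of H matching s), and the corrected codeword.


s = (1, 0, 0, 0)^T, error position = 8, corrected codeword c = 111110111010111

Compute s = H r^T mod 2 one row at a time:
  s_1 = 0 + 1 + 0 + 1 + 0 + 1 + 1 + 1 = 5 ≡ 1 (mod 2).
  s_2 = 1 + 1 + 0 + 1 + 0 + 1 + 1 + 1 = 6 ≡ 0 (mod 2).
  s_3 = 1 + 1 + 0 + 1 + 0 + 1 + 1 + 1 = 6 ≡ 0 (mod 2).
  s_4 = 1 + 1 + 1 + 1 + 1 + 1 + 1 + 1 = 8 ≡ 0 (mod 2).
s = (1, 0, 0, 0)^T — this equals column 8 of H (binary 1000), so error is at position 8.
Correct: flip bit 8 of r = 111110101010111 to get c = 111110111010111.


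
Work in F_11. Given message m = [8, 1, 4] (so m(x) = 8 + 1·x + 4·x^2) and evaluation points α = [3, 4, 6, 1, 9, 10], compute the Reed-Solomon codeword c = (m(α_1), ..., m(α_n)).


c = [3, 10, 4, 2, 0, 0]

Message polynomial: m(x) = 8 + 1·x + 4·x^2 (mod 11).
For each evaluation point α_i, compute m(α_i) mod 11:
  α_1 = 3: Horner steps 4 → 2 → 3, so m(3) = 3.
  α_2 = 4: Horner steps 4 → 6 → 10, so m(4) = 10.
  α_3 = 6: Horner steps 4 → 3 → 4, so m(6) = 4.
  α_4 = 1: Horner steps 4 → 5 → 2, so m(1) = 2.
  α_5 = 9: Horner steps 4 → 4 → 0, so m(9) = 0.
  α_6 = 10: Horner steps 4 → 8 → 0, so m(10) = 0.
Codeword c = [3, 10, 4, 2, 0, 0] ∈ F_11^6.


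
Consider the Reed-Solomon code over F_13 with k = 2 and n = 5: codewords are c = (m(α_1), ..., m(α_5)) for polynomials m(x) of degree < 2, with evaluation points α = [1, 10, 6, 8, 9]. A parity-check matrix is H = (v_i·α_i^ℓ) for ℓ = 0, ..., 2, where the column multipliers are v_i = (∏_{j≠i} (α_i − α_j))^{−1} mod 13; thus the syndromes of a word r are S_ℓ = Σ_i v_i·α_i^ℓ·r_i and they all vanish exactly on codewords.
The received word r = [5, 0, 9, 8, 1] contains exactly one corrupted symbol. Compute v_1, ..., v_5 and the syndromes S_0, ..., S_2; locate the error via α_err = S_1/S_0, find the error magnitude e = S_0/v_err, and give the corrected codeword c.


S = (12, 3, 4), error at position 2, error magnitude e = 6, c = [5, 7, 9, 8, 1].

Step 1: column multipliers v_i = (∏_{j≠i}(α_i − α_j))^{−1} mod 13.
  i = 1 (α = 1): (1−10)(1−6)(1−8)(1−9) = (−9)·(−5)·(−7)·(−8) = 2520 ≡ 11, so v_1 = 11^{−1} = 6 (mod 13).
  i = 2 (α = 10): (10−1)(10−6)(10−8)(10−9) = 9·4·2·1 = 72 ≡ 7, so v_2 = 7^{−1} = 2 (mod 13).
  i = 3 (α = 6): (6−1)(6−10)(6−8)(6−9) = 5·(−4)·(−2)·(−3) = −120 ≡ 10, so v_3 = 10^{−1} = 4 (mod 13).
  i = 4 (α = 8): (8−1)(8−10)(8−6)(8−9) = 7·(−2)·2·(−1) = 28 ≡ 2, so v_4 = 2^{−1} = 7 (mod 13).
  i = 5 (α = 9): (9−1)(9−10)(9−6)(9−8) = 8·(−1)·3·1 = −24 ≡ 2, so v_5 = 2^{−1} = 7 (mod 13).
  v = [6, 2, 4, 7, 7].
Step 2: syndromes of r = [5, 0, 9, 8, 1] (all sums mod 13).
  S_0 = Σ v_i r_i = 6·5 + 2·0 + 4·9 + 7·8 + 7·1 = 129 ≡ 12.
  S_1 = Σ v_i α_i r_i = 6·1·5 + 2·10·0 + 4·6·9 + 7·8·8 + 7·9·1 = 757 ≡ 3.
  α_i^2 mod 13 = [1, 9, 10, 12, 3].
  S_2 = Σ v_i α_i^2 r_i = 6·1·5 + 2·9·0 + 4·10·9 + 7·12·8 + 7·3·1 = 1083 ≡ 4.
  S = (12, 3, 4) ≠ 0, so r is not a codeword (an error is present).
Step 3: locate the error. For a single error e at position i, S_ℓ = v_i·e·α_i^ℓ, so α_err = S_1/S_0.
  S_0^{−1} = 12^{−1} = 12 (mod 13), so α_err = 3·12 = 36 ≡ 10 = α_2. Error position i = 2.
  Consistency check: S_2/S_1 = 4·9 = 36 ≡ 10 = α_err ✓ (single-error assumption holds).
Step 4: error magnitude e = S_0/v_2 = S_0·∏_{j≠2}(α_2 − α_j) = 12·7 = 84 ≡ 6 (mod 13).
Step 5: correct position 2: c_2 = r_2 − e = 0 − 6 ≡ 7 (mod 13). Hence c = [5, 7, 9, 8, 1].
  Check: interpolating c through the α_i gives m(x) = 12 + 6·x (degree < 2) with m(α_i) = c_i for every i, so c is indeed a codeword.


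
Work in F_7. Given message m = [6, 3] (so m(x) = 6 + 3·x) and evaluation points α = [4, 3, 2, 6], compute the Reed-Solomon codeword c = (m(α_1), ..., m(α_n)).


c = [4, 1, 5, 3]

Message polynomial: m(x) = 6 + 3·x (mod 7).
For each evaluation point α_i, compute m(α_i) mod 7:
  α_1 = 4: Horner steps 3 → 4, so m(4) = 4.
  α_2 = 3: Horner steps 3 → 1, so m(3) = 1.
  α_3 = 2: Horner steps 3 → 5, so m(2) = 5.
  α_4 = 6: Horner steps 3 → 3, so m(6) = 3.
Codeword c = [4, 1, 5, 3] ∈ F_7^4.


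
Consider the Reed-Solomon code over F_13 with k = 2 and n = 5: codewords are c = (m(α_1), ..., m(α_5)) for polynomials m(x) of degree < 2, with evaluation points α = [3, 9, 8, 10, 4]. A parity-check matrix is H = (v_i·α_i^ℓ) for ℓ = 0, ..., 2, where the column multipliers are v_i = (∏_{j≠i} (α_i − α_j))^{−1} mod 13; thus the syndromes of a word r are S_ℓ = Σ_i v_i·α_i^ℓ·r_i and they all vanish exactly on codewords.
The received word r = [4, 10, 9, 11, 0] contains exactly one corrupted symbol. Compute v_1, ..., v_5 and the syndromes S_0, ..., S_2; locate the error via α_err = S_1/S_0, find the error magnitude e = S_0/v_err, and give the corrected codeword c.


S = (6, 11, 5), error at position 5, error magnitude e = 8, c = [4, 10, 9, 11, 5].

Step 1: column multipliers v_i = (∏_{j≠i}(α_i − α_j))^{−1} mod 13.
  i = 1 (α = 3): (3−9)(3−8)(3−10)(3−4) = (−6)·(−5)·(−7)·(−1) = 210 ≡ 2, so v_1 = 2^{−1} = 7 (mod 13).
  i = 2 (α = 9): (9−3)(9−8)(9−10)(9−4) = 6·1·(−1)·5 = −30 ≡ 9, so v_2 = 9^{−1} = 3 (mod 13).
  i = 3 (α = 8): (8−3)(8−9)(8−10)(8−4) = 5·(−1)·(−2)·4 = 40 ≡ 1, so v_3 = 1^{−1} = 1 (mod 13).
  i = 4 (α = 10): (10−3)(10−9)(10−8)(10−4) = 7·1·2·6 = 84 ≡ 6, so v_4 = 6^{−1} = 11 (mod 13).
  i = 5 (α = 4): (4−3)(4−9)(4−8)(4−10) = 1·(−5)·(−4)·(−6) = −120 ≡ 10, so v_5 = 10^{−1} = 4 (mod 13).
  v = [7, 3, 1, 11, 4].
Step 2: syndromes of r = [4, 10, 9, 11, 0] (all sums mod 13).
  S_0 = Σ v_i r_i = 7·4 + 3·10 + 1·9 + 11·11 + 4·0 = 188 ≡ 6.
  S_1 = Σ v_i α_i r_i = 7·3·4 + 3·9·10 + 1·8·9 + 11·10·11 + 4·4·0 = 1636 ≡ 11.
  α_i^2 mod 13 = [9, 3, 12, 9, 3].
  S_2 = Σ v_i α_i^2 r_i = 7·9·4 + 3·3·10 + 1·12·9 + 11·9·11 + 4·3·0 = 1539 ≡ 5.
  S = (6, 11, 5) ≠ 0, so r is not a codeword (an error is present).
Step 3: locate the error. For a single error e at position i, S_ℓ = v_i·e·α_i^ℓ, so α_err = S_1/S_0.
  S_0^{−1} = 6^{−1} = 11 (mod 13), so α_err = 11·11 = 121 ≡ 4 = α_5. Error position i = 5.
  Consistency check: S_2/S_1 = 5·6 = 30 ≡ 4 = α_err ✓ (single-error assumption holds).
Step 4: error magnitude e = S_0/v_5 = S_0·∏_{j≠5}(α_5 − α_j) = 6·10 = 60 ≡ 8 (mod 13).
Step 5: correct position 5: c_5 = r_5 − e = 0 − 8 ≡ 5 (mod 13). Hence c = [4, 10, 9, 11, 5].
  Check: interpolating c through the α_i gives m(x) = 1 + 1·x (degree < 2) with m(α_i) = c_i for every i, so c is indeed a codeword.
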